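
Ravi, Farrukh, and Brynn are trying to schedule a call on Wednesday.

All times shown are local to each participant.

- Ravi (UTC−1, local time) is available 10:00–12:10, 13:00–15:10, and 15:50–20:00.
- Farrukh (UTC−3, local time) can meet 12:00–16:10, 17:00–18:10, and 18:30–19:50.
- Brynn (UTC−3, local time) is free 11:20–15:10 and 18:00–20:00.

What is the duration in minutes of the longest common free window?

Ravi → UTC: 11:00–13:10, 14:00–16:10, 16:50–21:00.
Farrukh → UTC: 15:00–19:10, 20:00–21:10, 21:30–22:50.
Brynn → UTC: 14:20–18:10, 21:00–23:00.
Ravi ∩ Farrukh: 15:00–16:10, 16:50–19:10, 20:00–21:00.
Ravi ∩ Farrukh ∩ Brynn: 15:00–16:10, 16:50–18:10.
Common window lengths: 70, 80 min; longest is 80.

80 minutes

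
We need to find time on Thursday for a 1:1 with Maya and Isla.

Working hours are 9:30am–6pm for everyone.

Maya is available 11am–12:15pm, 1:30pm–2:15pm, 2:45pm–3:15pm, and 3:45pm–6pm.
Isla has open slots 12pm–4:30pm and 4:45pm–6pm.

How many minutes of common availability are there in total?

Maya ∩ Isla: 12:00–12:15, 13:30–14:15, 14:45–15:15, 15:45–16:30, 16:45–18:00.
Total common minutes: 15 + 45 + 30 + 45 + 75 = 210.

210 minutes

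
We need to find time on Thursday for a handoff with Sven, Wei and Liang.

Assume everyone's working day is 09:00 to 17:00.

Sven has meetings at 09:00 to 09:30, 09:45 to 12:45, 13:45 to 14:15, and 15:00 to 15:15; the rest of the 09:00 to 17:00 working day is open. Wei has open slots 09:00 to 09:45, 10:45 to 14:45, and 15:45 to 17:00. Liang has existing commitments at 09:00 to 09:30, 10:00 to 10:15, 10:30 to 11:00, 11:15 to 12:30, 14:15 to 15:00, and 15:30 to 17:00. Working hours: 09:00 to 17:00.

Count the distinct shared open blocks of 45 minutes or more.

1

Sven free within 09:00–17:00: 09:30–09:45, 12:45–13:45, 14:15–15:00, 15:15–17:00.
Liang free within 09:00–17:00: 09:30–10:00, 10:15–10:30, 11:00–11:15, 12:30–14:15, 15:00–15:30.
Sven ∩ Wei: 09:30–09:45, 12:45–13:45, 14:15–14:45, 15:45–17:00.
Sven ∩ Wei ∩ Liang: 09:30–09:45, 12:45–13:45.
Windows ≥ 45 min: 12:45–13:45.
That's 1 window.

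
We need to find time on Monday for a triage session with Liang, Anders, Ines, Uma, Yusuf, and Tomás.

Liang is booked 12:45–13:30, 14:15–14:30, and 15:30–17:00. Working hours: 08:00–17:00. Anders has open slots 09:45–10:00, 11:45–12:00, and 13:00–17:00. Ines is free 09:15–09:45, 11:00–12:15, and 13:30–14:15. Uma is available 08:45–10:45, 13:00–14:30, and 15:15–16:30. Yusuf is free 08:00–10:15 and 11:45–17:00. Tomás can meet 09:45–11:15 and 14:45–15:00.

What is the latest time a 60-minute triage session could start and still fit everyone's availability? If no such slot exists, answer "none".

none

Liang free within 08:00–17:00: 08:00–12:45, 13:30–14:15, 14:30–15:30.
Liang ∩ Anders: 09:45–10:00, 11:45–12:00, 13:30–14:15, 14:30–15:30.
Liang ∩ Anders ∩ Ines: 11:45–12:00, 13:30–14:15.
Liang ∩ Anders ∩ Ines ∩ Uma: 13:30–14:15.
Liang ∩ Anders ∩ Ines ∩ Uma ∩ Yusuf: 13:30–14:15.
Liang ∩ Anders ∩ Ines ∩ Uma ∩ Yusuf ∩ Tomás: (none).
Windows ≥ 60 min: (none).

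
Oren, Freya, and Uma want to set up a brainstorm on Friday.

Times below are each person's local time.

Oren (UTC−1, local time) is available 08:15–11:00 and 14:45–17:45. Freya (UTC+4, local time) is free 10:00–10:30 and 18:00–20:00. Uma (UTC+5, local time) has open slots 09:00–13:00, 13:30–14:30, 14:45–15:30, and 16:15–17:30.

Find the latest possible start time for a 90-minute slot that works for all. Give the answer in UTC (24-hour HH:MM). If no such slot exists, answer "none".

none

Oren → UTC: 09:15–12:00, 15:45–18:45.
Freya → UTC: 06:00–06:30, 14:00–16:00.
Uma → UTC: 04:00–08:00, 08:30–09:30, 09:45–10:30, 11:15–12:30.
Oren ∩ Freya: 15:45–16:00.
Oren ∩ Freya ∩ Uma: (none).
Windows ≥ 90 min: (none).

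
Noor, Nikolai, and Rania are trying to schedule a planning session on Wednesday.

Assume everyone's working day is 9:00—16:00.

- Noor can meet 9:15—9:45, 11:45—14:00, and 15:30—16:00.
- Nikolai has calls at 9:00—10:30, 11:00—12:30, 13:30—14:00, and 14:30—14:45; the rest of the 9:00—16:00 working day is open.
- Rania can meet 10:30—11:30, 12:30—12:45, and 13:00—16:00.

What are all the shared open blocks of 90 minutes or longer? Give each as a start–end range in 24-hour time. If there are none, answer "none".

none

Nikolai free within 09:00–16:00: 10:30–11:00, 12:30–13:30, 14:00–14:30, 14:45–16:00.
Noor ∩ Nikolai: 12:30–13:30, 15:30–16:00.
Noor ∩ Nikolai ∩ Rania: 12:30–12:45, 13:00–13:30, 15:30–16:00.
Windows ≥ 90 min: (none).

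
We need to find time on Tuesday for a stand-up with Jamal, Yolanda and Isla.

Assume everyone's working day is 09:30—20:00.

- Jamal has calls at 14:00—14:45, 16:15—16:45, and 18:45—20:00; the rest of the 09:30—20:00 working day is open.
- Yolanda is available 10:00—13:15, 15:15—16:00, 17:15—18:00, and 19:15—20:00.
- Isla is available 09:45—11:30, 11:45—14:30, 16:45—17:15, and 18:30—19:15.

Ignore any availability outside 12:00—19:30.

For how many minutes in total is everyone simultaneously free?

Jamal free within 09:30–20:00: 09:30–14:00, 14:45–16:15, 16:45–18:45.
Jamal ∩ Yolanda: 10:00–13:15, 15:15–16:00, 17:15–18:00.
Jamal ∩ Yolanda ∩ Isla: 10:00–11:30, 11:45–13:15.
Restricted to 12:00–19:30: 12:00–13:15.
Total common minutes: 75.

75 minutes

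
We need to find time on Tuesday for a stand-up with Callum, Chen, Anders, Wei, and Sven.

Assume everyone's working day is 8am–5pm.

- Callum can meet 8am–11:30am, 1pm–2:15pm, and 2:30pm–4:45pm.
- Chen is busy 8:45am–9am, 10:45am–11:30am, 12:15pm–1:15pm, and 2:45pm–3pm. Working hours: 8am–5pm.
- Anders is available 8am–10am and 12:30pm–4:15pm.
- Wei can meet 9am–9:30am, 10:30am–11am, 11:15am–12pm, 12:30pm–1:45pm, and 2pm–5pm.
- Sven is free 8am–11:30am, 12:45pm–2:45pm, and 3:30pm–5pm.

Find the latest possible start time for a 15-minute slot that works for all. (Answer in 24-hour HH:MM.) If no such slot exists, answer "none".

16:00

Chen free within 08:00–17:00: 08:00–08:45, 09:00–10:45, 11:30–12:15, 13:15–14:45, 15:00–17:00.
Callum ∩ Chen: 08:00–08:45, 09:00–10:45, 13:15–14:15, 14:30–14:45, 15:00–16:45.
Callum ∩ Chen ∩ Anders: 08:00–08:45, 09:00–10:00, 13:15–14:15, 14:30–14:45, 15:00–16:15.
Callum ∩ Chen ∩ Anders ∩ Wei: 09:00–09:30, 13:15–13:45, 14:00–14:15, 14:30–14:45, 15:00–16:15.
Callum ∩ Chen ∩ Anders ∩ Wei ∩ Sven: 09:00–09:30, 13:15–13:45, 14:00–14:15, 14:30–14:45, 15:30–16:15.
Windows ≥ 15 min: 09:00–09:30, 13:15–13:45, 14:00–14:15, 14:30–14:45, 15:30–16:15.
Latest start in the last window 15:30–16:15 is 16:15 − 15 min = 16:00.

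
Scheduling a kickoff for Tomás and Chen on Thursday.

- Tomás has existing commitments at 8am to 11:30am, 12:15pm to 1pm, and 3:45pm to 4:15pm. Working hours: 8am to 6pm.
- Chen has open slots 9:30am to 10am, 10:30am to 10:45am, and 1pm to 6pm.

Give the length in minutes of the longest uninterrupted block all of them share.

Tomás free within 08:00–18:00: 11:30–12:15, 13:00–15:45, 16:15–18:00.
Tomás ∩ Chen: 13:00–15:45, 16:15–18:00.
Common window lengths: 165, 105 min; longest is 165.

165 minutes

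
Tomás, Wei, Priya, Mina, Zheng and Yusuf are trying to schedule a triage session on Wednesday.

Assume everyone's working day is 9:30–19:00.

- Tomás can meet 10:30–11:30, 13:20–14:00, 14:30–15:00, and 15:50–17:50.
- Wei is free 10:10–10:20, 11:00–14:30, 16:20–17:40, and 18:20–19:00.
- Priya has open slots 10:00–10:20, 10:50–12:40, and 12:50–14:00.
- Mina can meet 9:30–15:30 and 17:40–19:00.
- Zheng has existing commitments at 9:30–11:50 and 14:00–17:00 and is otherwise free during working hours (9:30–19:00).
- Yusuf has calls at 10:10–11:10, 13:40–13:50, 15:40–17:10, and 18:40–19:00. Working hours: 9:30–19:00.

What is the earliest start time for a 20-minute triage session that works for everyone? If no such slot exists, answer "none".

13:20

Zheng free within 09:30–19:00: 11:50–14:00, 17:00–19:00.
Yusuf free within 09:30–19:00: 09:30–10:10, 11:10–13:40, 13:50–15:40, 17:10–18:40.
Tomás ∩ Wei: 11:00–11:30, 13:20–14:00, 16:20–17:40.
Tomás ∩ Wei ∩ Priya: 11:00–11:30, 13:20–14:00.
Tomás ∩ Wei ∩ Priya ∩ Mina: 11:00–11:30, 13:20–14:00.
Tomás ∩ Wei ∩ Priya ∩ Mina ∩ Zheng: 13:20–14:00.
Tomás ∩ Wei ∩ Priya ∩ Mina ∩ Zheng ∩ Yusuf: 13:20–13:40, 13:50–14:00.
Windows ≥ 20 min: 13:20–13:40.
Earliest such window starts at 13:20.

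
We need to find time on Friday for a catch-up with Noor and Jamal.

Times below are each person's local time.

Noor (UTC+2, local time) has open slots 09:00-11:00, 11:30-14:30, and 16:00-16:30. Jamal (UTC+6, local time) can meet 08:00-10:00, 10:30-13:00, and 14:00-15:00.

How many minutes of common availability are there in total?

60 minutes

Noor → UTC: 07:00–09:00, 09:30–12:30, 14:00–14:30.
Jamal → UTC: 02:00–04:00, 04:30–07:00, 08:00–09:00.
Noor ∩ Jamal: 08:00–09:00.
Total common minutes: 60.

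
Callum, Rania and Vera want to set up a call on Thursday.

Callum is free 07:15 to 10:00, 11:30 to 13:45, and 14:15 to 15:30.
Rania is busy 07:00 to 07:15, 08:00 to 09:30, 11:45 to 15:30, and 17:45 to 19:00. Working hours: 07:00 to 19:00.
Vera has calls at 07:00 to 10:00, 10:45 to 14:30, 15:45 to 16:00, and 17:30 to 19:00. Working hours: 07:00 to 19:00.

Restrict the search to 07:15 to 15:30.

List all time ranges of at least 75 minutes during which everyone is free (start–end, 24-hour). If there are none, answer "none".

none

Rania free within 07:00–19:00: 07:15–08:00, 09:30–11:45, 15:30–17:45.
Vera free within 07:00–19:00: 10:00–10:45, 14:30–15:45, 16:00–17:30.
Callum ∩ Rania: 07:15–08:00, 09:30–10:00, 11:30–11:45.
Callum ∩ Rania ∩ Vera: (none).
Restricted to 07:15–15:30: (none).
Windows ≥ 75 min: (none).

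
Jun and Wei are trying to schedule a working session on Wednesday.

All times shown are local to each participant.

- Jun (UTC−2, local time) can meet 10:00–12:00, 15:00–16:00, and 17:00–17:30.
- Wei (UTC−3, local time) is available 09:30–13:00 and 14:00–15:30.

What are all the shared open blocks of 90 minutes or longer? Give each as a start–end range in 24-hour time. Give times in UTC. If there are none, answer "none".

12:30–14:00

Jun → UTC: 12:00–14:00, 17:00–18:00, 19:00–19:30.
Wei → UTC: 12:30–16:00, 17:00–18:30.
Jun ∩ Wei: 12:30–14:00, 17:00–18:00.
Windows ≥ 90 min: 12:30–14:00.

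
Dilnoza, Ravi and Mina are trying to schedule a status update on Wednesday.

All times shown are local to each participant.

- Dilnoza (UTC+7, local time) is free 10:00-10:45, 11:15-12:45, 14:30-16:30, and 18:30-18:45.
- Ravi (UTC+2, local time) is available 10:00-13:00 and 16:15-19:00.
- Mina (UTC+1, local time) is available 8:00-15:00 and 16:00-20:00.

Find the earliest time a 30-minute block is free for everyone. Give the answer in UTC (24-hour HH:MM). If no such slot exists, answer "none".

Dilnoza → UTC: 03:00–03:45, 04:15–05:45, 07:30–09:30, 11:30–11:45.
Ravi → UTC: 08:00–11:00, 14:15–17:00.
Mina → UTC: 07:00–14:00, 15:00–19:00.
Dilnoza ∩ Ravi: 08:00–09:30.
Dilnoza ∩ Ravi ∩ Mina: 08:00–09:30.
Windows ≥ 30 min: 08:00–09:30.
Earliest such window starts at 08:00.

08:00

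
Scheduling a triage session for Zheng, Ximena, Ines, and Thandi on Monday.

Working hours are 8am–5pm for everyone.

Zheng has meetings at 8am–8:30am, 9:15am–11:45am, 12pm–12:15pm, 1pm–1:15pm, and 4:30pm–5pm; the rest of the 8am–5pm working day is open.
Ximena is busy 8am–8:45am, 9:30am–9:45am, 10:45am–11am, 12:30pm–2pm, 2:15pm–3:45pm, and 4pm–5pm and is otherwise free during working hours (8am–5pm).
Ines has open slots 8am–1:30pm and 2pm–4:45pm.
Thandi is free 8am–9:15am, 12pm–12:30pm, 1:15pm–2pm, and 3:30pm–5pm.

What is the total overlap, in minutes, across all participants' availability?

60 minutes

Zheng free within 08:00–17:00: 08:30–09:15, 11:45–12:00, 12:15–13:00, 13:15–16:30.
Ximena free within 08:00–17:00: 08:45–09:30, 09:45–10:45, 11:00–12:30, 14:00–14:15, 15:45–16:00.
Zheng ∩ Ximena: 08:45–09:15, 11:45–12:00, 12:15–12:30, 14:00–14:15, 15:45–16:00.
Zheng ∩ Ximena ∩ Ines: 08:45–09:15, 11:45–12:00, 12:15–12:30, 14:00–14:15, 15:45–16:00.
Zheng ∩ Ximena ∩ Ines ∩ Thandi: 08:45–09:15, 12:15–12:30, 15:45–16:00.
Total common minutes: 30 + 15 + 15 = 60.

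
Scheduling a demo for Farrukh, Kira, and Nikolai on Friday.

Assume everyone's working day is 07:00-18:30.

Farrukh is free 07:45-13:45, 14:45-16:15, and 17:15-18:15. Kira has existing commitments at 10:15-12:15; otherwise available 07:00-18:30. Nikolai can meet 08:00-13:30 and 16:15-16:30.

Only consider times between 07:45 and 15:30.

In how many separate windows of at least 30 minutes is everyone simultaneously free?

Kira free within 07:00–18:30: 07:00–10:15, 12:15–18:30.
Farrukh ∩ Kira: 07:45–10:15, 12:15–13:45, 14:45–16:15, 17:15–18:15.
Farrukh ∩ Kira ∩ Nikolai: 08:00–10:15, 12:15–13:30.
Restricted to 07:45–15:30: 08:00–10:15, 12:15–13:30.
Windows ≥ 30 min: 08:00–10:15, 12:15–13:30.
That's 2 windows.

2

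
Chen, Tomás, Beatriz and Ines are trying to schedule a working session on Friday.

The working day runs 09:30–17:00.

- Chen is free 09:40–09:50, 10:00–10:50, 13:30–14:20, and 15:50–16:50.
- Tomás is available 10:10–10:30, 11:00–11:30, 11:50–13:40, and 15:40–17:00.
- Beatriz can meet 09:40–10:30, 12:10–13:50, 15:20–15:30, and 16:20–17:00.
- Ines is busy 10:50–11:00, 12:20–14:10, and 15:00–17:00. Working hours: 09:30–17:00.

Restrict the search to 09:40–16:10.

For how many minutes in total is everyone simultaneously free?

Ines free within 09:30–17:00: 09:30–10:50, 11:00–12:20, 14:10–15:00.
Chen ∩ Tomás: 10:10–10:30, 13:30–13:40, 15:50–16:50.
Chen ∩ Tomás ∩ Beatriz: 10:10–10:30, 13:30–13:40, 16:20–16:50.
Chen ∩ Tomás ∩ Beatriz ∩ Ines: 10:10–10:30.
Restricted to 09:40–16:10: 10:10–10:30.
Total common minutes: 20.

20 minutes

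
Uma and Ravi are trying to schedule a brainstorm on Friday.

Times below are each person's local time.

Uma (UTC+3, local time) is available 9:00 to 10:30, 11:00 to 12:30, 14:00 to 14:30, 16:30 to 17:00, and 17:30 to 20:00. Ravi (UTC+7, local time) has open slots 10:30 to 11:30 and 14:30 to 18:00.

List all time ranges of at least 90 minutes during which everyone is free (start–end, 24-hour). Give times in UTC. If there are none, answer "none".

08:00–09:30

Uma → UTC: 06:00–07:30, 08:00–09:30, 11:00–11:30, 13:30–14:00, 14:30–17:00.
Ravi → UTC: 03:30–04:30, 07:30–11:00.
Uma ∩ Ravi: 08:00–09:30.
Windows ≥ 90 min: 08:00–09:30.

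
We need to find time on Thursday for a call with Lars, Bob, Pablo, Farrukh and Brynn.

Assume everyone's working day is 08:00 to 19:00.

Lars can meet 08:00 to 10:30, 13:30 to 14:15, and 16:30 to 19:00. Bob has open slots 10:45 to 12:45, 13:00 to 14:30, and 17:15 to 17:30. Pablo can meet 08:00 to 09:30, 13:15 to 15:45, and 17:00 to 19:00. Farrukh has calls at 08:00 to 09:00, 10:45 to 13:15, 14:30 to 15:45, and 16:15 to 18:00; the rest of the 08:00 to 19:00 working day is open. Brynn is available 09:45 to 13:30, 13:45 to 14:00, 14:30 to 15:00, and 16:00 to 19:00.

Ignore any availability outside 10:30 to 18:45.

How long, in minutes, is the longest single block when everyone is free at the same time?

15 minutes

Farrukh free within 08:00–19:00: 09:00–10:45, 13:15–14:30, 15:45–16:15, 18:00–19:00.
Lars ∩ Bob: 13:30–14:15, 17:15–17:30.
Lars ∩ Bob ∩ Pablo: 13:30–14:15, 17:15–17:30.
Lars ∩ Bob ∩ Pablo ∩ Farrukh: 13:30–14:15.
Lars ∩ Bob ∩ Pablo ∩ Farrukh ∩ Brynn: 13:45–14:00.
Restricted to 10:30–18:45: 13:45–14:00.
Single common window of 15 minutes.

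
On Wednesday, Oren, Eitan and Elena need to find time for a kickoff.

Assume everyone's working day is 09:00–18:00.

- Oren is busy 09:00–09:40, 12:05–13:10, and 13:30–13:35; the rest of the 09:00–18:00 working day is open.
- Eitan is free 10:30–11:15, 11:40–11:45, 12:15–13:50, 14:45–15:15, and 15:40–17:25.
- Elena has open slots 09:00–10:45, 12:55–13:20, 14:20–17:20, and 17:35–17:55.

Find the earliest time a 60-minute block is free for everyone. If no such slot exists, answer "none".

15:40

Oren free within 09:00–18:00: 09:40–12:05, 13:10–13:30, 13:35–18:00.
Oren ∩ Eitan: 10:30–11:15, 11:40–11:45, 13:10–13:30, 13:35–13:50, 14:45–15:15, 15:40–17:25.
Oren ∩ Eitan ∩ Elena: 10:30–10:45, 13:10–13:20, 14:45–15:15, 15:40–17:20.
Windows ≥ 60 min: 15:40–17:20.
Earliest such window starts at 15:40.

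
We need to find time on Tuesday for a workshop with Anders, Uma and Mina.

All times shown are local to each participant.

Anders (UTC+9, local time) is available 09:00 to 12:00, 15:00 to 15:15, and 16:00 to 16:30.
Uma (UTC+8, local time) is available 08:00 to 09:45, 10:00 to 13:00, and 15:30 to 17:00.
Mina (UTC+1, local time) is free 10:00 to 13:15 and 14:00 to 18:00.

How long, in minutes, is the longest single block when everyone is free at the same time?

Anders → UTC: 00:00–03:00, 06:00–06:15, 07:00–07:30.
Uma → UTC: 00:00–01:45, 02:00–05:00, 07:30–09:00.
Mina → UTC: 09:00–12:15, 13:00–17:00.
Anders ∩ Uma: 00:00–01:45, 02:00–03:00.
Anders ∩ Uma ∩ Mina: (none).
No common window.

0 minutes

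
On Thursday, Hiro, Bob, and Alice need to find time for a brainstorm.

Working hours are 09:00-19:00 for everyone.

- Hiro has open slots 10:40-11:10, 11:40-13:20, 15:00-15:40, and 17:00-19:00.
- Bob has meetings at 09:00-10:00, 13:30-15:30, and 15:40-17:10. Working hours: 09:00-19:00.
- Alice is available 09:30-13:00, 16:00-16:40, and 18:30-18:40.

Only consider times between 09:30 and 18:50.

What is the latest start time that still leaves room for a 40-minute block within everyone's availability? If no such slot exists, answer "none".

12:20

Bob free within 09:00–19:00: 10:00–13:30, 15:30–15:40, 17:10–19:00.
Hiro ∩ Bob: 10:40–11:10, 11:40–13:20, 15:30–15:40, 17:10–19:00.
Hiro ∩ Bob ∩ Alice: 10:40–11:10, 11:40–13:00, 18:30–18:40.
Restricted to 09:30–18:50: 10:40–11:10, 11:40–13:00, 18:30–18:40.
Windows ≥ 40 min: 11:40–13:00.
Latest start in the last window 11:40–13:00 is 13:00 − 40 min = 12:20.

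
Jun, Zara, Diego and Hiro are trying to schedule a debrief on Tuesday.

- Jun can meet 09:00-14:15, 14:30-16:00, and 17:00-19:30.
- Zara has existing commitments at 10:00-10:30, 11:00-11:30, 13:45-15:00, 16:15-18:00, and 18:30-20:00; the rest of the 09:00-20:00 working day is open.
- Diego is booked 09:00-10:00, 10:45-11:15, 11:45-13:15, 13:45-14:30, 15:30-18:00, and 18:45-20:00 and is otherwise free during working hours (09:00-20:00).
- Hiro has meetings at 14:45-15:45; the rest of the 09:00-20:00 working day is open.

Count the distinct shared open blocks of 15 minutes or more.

4

Zara free within 09:00–20:00: 09:00–10:00, 10:30–11:00, 11:30–13:45, 15:00–16:15, 18:00–18:30.
Diego free within 09:00–20:00: 10:00–10:45, 11:15–11:45, 13:15–13:45, 14:30–15:30, 18:00–18:45.
Hiro free within 09:00–20:00: 09:00–14:45, 15:45–20:00.
Jun ∩ Zara: 09:00–10:00, 10:30–11:00, 11:30–13:45, 15:00–16:00, 18:00–18:30.
Jun ∩ Zara ∩ Diego: 10:30–10:45, 11:30–11:45, 13:15–13:45, 15:00–15:30, 18:00–18:30.
Jun ∩ Zara ∩ Diego ∩ Hiro: 10:30–10:45, 11:30–11:45, 13:15–13:45, 18:00–18:30.
Windows ≥ 15 min: 10:30–10:45, 11:30–11:45, 13:15–13:45, 18:00–18:30.
That's 4 windows.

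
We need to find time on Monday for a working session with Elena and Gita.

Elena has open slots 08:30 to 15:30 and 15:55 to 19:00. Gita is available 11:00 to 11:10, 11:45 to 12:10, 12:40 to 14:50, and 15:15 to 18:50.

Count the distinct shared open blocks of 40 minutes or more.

Elena ∩ Gita: 11:00–11:10, 11:45–12:10, 12:40–14:50, 15:15–15:30, 15:55–18:50.
Windows ≥ 40 min: 12:40–14:50, 15:55–18:50.
That's 2 windows.

2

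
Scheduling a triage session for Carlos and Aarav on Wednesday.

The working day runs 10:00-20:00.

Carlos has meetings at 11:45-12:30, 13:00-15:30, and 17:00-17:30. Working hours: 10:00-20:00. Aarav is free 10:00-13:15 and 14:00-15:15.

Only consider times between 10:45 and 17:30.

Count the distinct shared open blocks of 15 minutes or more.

2

Carlos free within 10:00–20:00: 10:00–11:45, 12:30–13:00, 15:30–17:00, 17:30–20:00.
Carlos ∩ Aarav: 10:00–11:45, 12:30–13:00.
Restricted to 10:45–17:30: 10:45–11:45, 12:30–13:00.
Windows ≥ 15 min: 10:45–11:45, 12:30–13:00.
That's 2 windows.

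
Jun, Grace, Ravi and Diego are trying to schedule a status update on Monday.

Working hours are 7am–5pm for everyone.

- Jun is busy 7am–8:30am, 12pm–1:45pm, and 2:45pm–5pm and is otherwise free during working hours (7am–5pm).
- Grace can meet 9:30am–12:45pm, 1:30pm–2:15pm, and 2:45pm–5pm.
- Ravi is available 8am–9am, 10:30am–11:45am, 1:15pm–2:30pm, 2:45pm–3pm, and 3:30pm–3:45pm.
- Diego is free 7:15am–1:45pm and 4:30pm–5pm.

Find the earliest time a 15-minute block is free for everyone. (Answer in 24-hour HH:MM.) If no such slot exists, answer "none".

Jun free within 07:00–17:00: 08:30–12:00, 13:45–14:45.
Jun ∩ Grace: 09:30–12:00, 13:45–14:15.
Jun ∩ Grace ∩ Ravi: 10:30–11:45, 13:45–14:15.
Jun ∩ Grace ∩ Ravi ∩ Diego: 10:30–11:45.
Windows ≥ 15 min: 10:30–11:45.
Earliest such window starts at 10:30.

10:30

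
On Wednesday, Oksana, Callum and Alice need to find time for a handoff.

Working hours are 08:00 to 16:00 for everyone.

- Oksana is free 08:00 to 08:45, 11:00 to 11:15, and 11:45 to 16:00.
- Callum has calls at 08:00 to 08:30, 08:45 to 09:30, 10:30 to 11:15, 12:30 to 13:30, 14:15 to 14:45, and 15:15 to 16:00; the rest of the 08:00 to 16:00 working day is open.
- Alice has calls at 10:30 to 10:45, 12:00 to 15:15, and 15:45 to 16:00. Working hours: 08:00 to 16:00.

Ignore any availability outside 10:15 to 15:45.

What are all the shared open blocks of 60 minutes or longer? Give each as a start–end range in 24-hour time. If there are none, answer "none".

Callum free within 08:00–16:00: 08:30–08:45, 09:30–10:30, 11:15–12:30, 13:30–14:15, 14:45–15:15.
Alice free within 08:00–16:00: 08:00–10:30, 10:45–12:00, 15:15–15:45.
Oksana ∩ Callum: 08:30–08:45, 11:45–12:30, 13:30–14:15, 14:45–15:15.
Oksana ∩ Callum ∩ Alice: 08:30–08:45, 11:45–12:00.
Restricted to 10:15–15:45: 11:45–12:00.
Windows ≥ 60 min: (none).

none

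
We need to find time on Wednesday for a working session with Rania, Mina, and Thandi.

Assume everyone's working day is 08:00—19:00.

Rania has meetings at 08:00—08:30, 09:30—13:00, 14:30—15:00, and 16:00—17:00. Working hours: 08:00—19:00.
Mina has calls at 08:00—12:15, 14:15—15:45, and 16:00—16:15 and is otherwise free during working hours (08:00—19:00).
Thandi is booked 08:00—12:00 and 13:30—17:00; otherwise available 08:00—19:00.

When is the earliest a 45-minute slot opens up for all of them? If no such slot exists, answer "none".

Rania free within 08:00–19:00: 08:30–09:30, 13:00–14:30, 15:00–16:00, 17:00–19:00.
Mina free within 08:00–19:00: 12:15–14:15, 15:45–16:00, 16:15–19:00.
Thandi free within 08:00–19:00: 12:00–13:30, 17:00–19:00.
Rania ∩ Mina: 13:00–14:15, 15:45–16:00, 17:00–19:00.
Rania ∩ Mina ∩ Thandi: 13:00–13:30, 17:00–19:00.
Windows ≥ 45 min: 17:00–19:00.
Earliest such window starts at 17:00.

17:00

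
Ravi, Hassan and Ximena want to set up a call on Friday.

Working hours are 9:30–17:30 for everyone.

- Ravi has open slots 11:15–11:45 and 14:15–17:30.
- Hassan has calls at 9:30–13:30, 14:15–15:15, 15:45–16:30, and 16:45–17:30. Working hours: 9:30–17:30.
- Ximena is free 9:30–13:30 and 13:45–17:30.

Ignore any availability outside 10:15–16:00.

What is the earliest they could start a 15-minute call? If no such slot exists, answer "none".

Hassan free within 09:30–17:30: 13:30–14:15, 15:15–15:45, 16:30–16:45.
Ravi ∩ Hassan: 15:15–15:45, 16:30–16:45.
Ravi ∩ Hassan ∩ Ximena: 15:15–15:45, 16:30–16:45.
Restricted to 10:15–16:00: 15:15–15:45.
Windows ≥ 15 min: 15:15–15:45.
Earliest such window starts at 15:15.

15:15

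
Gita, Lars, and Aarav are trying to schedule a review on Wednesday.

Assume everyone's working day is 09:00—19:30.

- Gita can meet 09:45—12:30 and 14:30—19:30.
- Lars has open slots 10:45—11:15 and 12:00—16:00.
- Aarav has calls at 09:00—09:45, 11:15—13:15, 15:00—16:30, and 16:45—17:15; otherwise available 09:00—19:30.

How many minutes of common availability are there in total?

60 minutes

Aarav free within 09:00–19:30: 09:45–11:15, 13:15–15:00, 16:30–16:45, 17:15–19:30.
Gita ∩ Lars: 10:45–11:15, 12:00–12:30, 14:30–16:00.
Gita ∩ Lars ∩ Aarav: 10:45–11:15, 14:30–15:00.
Total common minutes: 30 + 30 = 60.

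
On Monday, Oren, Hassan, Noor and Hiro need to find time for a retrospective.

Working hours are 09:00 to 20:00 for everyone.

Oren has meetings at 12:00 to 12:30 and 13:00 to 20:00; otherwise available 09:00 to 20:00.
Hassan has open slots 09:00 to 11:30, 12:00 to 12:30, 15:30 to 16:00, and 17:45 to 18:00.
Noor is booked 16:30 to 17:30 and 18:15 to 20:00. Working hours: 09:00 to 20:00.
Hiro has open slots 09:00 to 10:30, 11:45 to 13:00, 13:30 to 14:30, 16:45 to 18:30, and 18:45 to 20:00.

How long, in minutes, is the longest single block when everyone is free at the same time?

Oren free within 09:00–20:00: 09:00–12:00, 12:30–13:00.
Noor free within 09:00–20:00: 09:00–16:30, 17:30–18:15.
Oren ∩ Hassan: 09:00–11:30.
Oren ∩ Hassan ∩ Noor: 09:00–11:30.
Oren ∩ Hassan ∩ Noor ∩ Hiro: 09:00–10:30.
Single common window of 90 minutes.

90 minutes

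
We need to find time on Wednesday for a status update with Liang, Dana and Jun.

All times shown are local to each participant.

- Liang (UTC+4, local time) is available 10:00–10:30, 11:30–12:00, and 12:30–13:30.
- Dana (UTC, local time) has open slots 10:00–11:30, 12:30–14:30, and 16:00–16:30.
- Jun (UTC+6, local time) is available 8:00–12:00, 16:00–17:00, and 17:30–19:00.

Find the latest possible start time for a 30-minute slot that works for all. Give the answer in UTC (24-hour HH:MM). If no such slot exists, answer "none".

none

Liang → UTC: 06:00–06:30, 07:30–08:00, 08:30–09:30.
Dana → UTC: 10:00–11:30, 12:30–14:30, 16:00–16:30.
Jun → UTC: 02:00–06:00, 10:00–11:00, 11:30–13:00.
Liang ∩ Dana: (none).
Liang ∩ Dana ∩ Jun: (none).
Windows ≥ 30 min: (none).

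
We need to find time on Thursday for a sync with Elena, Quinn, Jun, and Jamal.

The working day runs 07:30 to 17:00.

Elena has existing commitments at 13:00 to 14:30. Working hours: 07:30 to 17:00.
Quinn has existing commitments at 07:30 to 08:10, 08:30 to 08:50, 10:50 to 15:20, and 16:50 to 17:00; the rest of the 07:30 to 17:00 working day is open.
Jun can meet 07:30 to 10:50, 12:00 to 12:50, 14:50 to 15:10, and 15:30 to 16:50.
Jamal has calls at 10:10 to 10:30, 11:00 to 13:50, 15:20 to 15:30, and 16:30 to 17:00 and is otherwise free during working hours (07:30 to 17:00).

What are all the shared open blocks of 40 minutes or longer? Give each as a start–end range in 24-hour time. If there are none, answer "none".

Elena free within 07:30–17:00: 07:30–13:00, 14:30–17:00.
Quinn free within 07:30–17:00: 08:10–08:30, 08:50–10:50, 15:20–16:50.
Jamal free within 07:30–17:00: 07:30–10:10, 10:30–11:00, 13:50–15:20, 15:30–16:30.
Elena ∩ Quinn: 08:10–08:30, 08:50–10:50, 15:20–16:50.
Elena ∩ Quinn ∩ Jun: 08:10–08:30, 08:50–10:50, 15:30–16:50.
Elena ∩ Quinn ∩ Jun ∩ Jamal: 08:10–08:30, 08:50–10:10, 10:30–10:50, 15:30–16:30.
Windows ≥ 40 min: 08:50–10:10, 15:30–16:30.

08:50–10:10, 15:30–16:30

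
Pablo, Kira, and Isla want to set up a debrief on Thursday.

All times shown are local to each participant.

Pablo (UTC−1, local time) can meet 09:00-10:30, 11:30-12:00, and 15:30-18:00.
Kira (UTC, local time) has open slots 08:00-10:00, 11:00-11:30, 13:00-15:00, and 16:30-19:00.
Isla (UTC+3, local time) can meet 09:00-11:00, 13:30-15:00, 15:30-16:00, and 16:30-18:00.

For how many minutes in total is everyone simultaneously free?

Pablo → UTC: 10:00–11:30, 12:30–13:00, 16:30–19:00.
Kira → UTC: 08:00–10:00, 11:00–11:30, 13:00–15:00, 16:30–19:00.
Isla → UTC: 06:00–08:00, 10:30–12:00, 12:30–13:00, 13:30–15:00.
Pablo ∩ Kira: 11:00–11:30, 16:30–19:00.
Pablo ∩ Kira ∩ Isla: 11:00–11:30.
Total common minutes: 30.

30 minutes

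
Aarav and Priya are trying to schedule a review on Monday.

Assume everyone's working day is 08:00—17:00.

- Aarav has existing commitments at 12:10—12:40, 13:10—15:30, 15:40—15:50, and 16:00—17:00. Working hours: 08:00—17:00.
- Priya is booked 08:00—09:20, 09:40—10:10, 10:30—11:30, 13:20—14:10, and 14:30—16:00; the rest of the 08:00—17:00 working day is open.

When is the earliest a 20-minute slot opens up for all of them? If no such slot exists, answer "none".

09:20

Aarav free within 08:00–17:00: 08:00–12:10, 12:40–13:10, 15:30–15:40, 15:50–16:00.
Priya free within 08:00–17:00: 09:20–09:40, 10:10–10:30, 11:30–13:20, 14:10–14:30, 16:00–17:00.
Aarav ∩ Priya: 09:20–09:40, 10:10–10:30, 11:30–12:10, 12:40–13:10.
Windows ≥ 20 min: 09:20–09:40, 10:10–10:30, 11:30–12:10, 12:40–13:10.
Earliest such window starts at 09:20.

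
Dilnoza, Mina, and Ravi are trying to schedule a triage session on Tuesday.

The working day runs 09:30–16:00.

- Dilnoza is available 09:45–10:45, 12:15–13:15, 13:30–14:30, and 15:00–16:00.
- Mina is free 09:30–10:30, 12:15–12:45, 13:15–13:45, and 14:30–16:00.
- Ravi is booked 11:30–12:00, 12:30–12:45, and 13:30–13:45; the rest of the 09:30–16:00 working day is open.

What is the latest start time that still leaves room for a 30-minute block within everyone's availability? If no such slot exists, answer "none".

15:30

Ravi free within 09:30–16:00: 09:30–11:30, 12:00–12:30, 12:45–13:30, 13:45–16:00.
Dilnoza ∩ Mina: 09:45–10:30, 12:15–12:45, 13:30–13:45, 15:00–16:00.
Dilnoza ∩ Mina ∩ Ravi: 09:45–10:30, 12:15–12:30, 15:00–16:00.
Windows ≥ 30 min: 09:45–10:30, 15:00–16:00.
Latest start in the last window 15:00–16:00 is 16:00 − 30 min = 15:30.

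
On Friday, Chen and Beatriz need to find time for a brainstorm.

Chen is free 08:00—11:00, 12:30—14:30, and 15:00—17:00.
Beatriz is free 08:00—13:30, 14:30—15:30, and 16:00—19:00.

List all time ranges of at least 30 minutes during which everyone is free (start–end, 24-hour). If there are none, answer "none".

08:00–11:00, 12:30–13:30, 15:00–15:30, 16:00–17:00

Chen ∩ Beatriz: 08:00–11:00, 12:30–13:30, 15:00–15:30, 16:00–17:00.
Windows ≥ 30 min: 08:00–11:00, 12:30–13:30, 15:00–15:30, 16:00–17:00.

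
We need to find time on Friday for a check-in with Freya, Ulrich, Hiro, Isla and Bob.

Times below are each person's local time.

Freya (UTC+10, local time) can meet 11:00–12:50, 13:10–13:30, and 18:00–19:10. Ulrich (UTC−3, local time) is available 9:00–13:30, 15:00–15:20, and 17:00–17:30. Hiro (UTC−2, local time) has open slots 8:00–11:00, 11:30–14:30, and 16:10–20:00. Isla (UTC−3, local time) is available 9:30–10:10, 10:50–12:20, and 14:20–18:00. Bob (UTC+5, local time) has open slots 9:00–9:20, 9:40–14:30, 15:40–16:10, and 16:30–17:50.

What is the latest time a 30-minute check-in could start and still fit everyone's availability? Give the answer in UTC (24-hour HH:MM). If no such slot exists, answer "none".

Freya → UTC: 01:00–02:50, 03:10–03:30, 08:00–09:10.
Ulrich → UTC: 12:00–16:30, 18:00–18:20, 20:00–20:30.
Hiro → UTC: 10:00–13:00, 13:30–16:30, 18:10–22:00.
Isla → UTC: 12:30–13:10, 13:50–15:20, 17:20–21:00.
Bob → UTC: 04:00–04:20, 04:40–09:30, 10:40–11:10, 11:30–12:50.
Freya ∩ Ulrich: (none).
Freya ∩ Ulrich ∩ Hiro: (none).
Freya ∩ Ulrich ∩ Hiro ∩ Isla: (none).
Freya ∩ Ulrich ∩ Hiro ∩ Isla ∩ Bob: (none).
Windows ≥ 30 min: (none).

none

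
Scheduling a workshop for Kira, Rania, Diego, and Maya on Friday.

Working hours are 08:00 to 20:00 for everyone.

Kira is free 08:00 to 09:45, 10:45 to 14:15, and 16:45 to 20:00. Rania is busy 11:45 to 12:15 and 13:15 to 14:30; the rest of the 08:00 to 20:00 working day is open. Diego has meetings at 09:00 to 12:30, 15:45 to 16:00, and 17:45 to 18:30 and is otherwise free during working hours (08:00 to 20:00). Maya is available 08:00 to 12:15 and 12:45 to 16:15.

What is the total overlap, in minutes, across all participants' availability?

90 minutes

Rania free within 08:00–20:00: 08:00–11:45, 12:15–13:15, 14:30–20:00.
Diego free within 08:00–20:00: 08:00–09:00, 12:30–15:45, 16:00–17:45, 18:30–20:00.
Kira ∩ Rania: 08:00–09:45, 10:45–11:45, 12:15–13:15, 16:45–20:00.
Kira ∩ Rania ∩ Diego: 08:00–09:00, 12:30–13:15, 16:45–17:45, 18:30–20:00.
Kira ∩ Rania ∩ Diego ∩ Maya: 08:00–09:00, 12:45–13:15.
Total common minutes: 60 + 30 = 90.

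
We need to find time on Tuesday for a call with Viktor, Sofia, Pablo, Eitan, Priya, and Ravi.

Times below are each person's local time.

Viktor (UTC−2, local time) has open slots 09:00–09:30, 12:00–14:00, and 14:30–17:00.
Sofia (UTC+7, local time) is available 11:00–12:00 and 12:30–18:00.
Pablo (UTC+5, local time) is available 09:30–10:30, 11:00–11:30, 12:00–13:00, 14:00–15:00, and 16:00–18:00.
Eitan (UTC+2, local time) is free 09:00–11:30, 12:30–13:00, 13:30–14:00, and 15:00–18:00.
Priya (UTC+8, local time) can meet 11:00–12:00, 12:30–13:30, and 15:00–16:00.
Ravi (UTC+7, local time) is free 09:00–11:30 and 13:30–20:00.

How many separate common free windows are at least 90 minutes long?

0

Viktor → UTC: 11:00–11:30, 14:00–16:00, 16:30–19:00.
Sofia → UTC: 04:00–05:00, 05:30–11:00.
Pablo → UTC: 04:30–05:30, 06:00–06:30, 07:00–08:00, 09:00–10:00, 11:00–13:00.
Eitan → UTC: 07:00–09:30, 10:30–11:00, 11:30–12:00, 13:00–16:00.
Priya → UTC: 03:00–04:00, 04:30–05:30, 07:00–08:00.
Ravi → UTC: 02:00–04:30, 06:30–13:00.
Viktor ∩ Sofia: (none).
Viktor ∩ Sofia ∩ Pablo: (none).
Viktor ∩ Sofia ∩ Pablo ∩ Eitan: (none).
Viktor ∩ Sofia ∩ Pablo ∩ Eitan ∩ Priya: (none).
Viktor ∩ Sofia ∩ Pablo ∩ Eitan ∩ Priya ∩ Ravi: (none).
Windows ≥ 90 min: (none).
That's 0 windows.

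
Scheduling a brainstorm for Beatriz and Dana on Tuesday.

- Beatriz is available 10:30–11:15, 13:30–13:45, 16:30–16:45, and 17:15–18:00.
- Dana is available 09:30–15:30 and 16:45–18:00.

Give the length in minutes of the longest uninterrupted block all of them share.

Beatriz ∩ Dana: 10:30–11:15, 13:30–13:45, 17:15–18:00.
Common window lengths: 45, 15, 45 min; longest is 45.

45 minutes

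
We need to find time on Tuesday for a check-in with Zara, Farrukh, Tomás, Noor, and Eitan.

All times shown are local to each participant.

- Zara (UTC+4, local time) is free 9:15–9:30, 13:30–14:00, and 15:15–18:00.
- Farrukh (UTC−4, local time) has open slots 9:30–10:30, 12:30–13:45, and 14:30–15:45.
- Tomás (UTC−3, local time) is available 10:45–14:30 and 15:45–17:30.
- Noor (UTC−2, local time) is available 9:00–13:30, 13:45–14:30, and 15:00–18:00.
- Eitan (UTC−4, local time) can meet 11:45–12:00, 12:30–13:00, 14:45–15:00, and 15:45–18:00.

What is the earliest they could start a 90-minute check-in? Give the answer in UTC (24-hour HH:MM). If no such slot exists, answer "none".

Zara → UTC: 05:15–05:30, 09:30–10:00, 11:15–14:00.
Farrukh → UTC: 13:30–14:30, 16:30–17:45, 18:30–19:45.
Tomás → UTC: 13:45–17:30, 18:45–20:30.
Noor → UTC: 11:00–15:30, 15:45–16:30, 17:00–20:00.
Eitan → UTC: 15:45–16:00, 16:30–17:00, 18:45–19:00, 19:45–22:00.
Zara ∩ Farrukh: 13:30–14:00.
Zara ∩ Farrukh ∩ Tomás: 13:45–14:00.
Zara ∩ Farrukh ∩ Tomás ∩ Noor: 13:45–14:00.
Zara ∩ Farrukh ∩ Tomás ∩ Noor ∩ Eitan: (none).
Windows ≥ 90 min: (none).

none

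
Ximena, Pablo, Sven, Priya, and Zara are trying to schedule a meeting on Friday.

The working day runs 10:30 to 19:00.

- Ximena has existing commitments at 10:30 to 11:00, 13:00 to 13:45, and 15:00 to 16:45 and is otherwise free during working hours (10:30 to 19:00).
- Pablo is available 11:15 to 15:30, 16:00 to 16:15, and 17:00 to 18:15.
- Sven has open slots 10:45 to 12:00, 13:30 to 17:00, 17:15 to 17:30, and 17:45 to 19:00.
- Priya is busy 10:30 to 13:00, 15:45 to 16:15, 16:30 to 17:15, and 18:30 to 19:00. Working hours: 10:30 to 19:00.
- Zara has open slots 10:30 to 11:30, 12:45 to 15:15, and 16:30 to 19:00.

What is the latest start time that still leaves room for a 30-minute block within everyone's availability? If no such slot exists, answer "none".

17:45

Ximena free within 10:30–19:00: 11:00–13:00, 13:45–15:00, 16:45–19:00.
Priya free within 10:30–19:00: 13:00–15:45, 16:15–16:30, 17:15–18:30.
Ximena ∩ Pablo: 11:15–13:00, 13:45–15:00, 17:00–18:15.
Ximena ∩ Pablo ∩ Sven: 11:15–12:00, 13:45–15:00, 17:15–17:30, 17:45–18:15.
Ximena ∩ Pablo ∩ Sven ∩ Priya: 13:45–15:00, 17:15–17:30, 17:45–18:15.
Ximena ∩ Pablo ∩ Sven ∩ Priya ∩ Zara: 13:45–15:00, 17:15–17:30, 17:45–18:15.
Windows ≥ 30 min: 13:45–15:00, 17:45–18:15.
Latest start in the last window 17:45–18:15 is 18:15 − 30 min = 17:45.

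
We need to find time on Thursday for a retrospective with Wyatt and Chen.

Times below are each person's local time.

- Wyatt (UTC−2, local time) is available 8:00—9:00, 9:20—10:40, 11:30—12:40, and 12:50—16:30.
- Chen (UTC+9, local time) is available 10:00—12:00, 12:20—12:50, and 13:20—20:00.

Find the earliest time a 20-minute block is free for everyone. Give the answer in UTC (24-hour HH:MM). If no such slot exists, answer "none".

10:00

Wyatt → UTC: 10:00–11:00, 11:20–12:40, 13:30–14:40, 14:50–18:30.
Chen → UTC: 01:00–03:00, 03:20–03:50, 04:20–11:00.
Wyatt ∩ Chen: 10:00–11:00.
Windows ≥ 20 min: 10:00–11:00.
Earliest such window starts at 10:00.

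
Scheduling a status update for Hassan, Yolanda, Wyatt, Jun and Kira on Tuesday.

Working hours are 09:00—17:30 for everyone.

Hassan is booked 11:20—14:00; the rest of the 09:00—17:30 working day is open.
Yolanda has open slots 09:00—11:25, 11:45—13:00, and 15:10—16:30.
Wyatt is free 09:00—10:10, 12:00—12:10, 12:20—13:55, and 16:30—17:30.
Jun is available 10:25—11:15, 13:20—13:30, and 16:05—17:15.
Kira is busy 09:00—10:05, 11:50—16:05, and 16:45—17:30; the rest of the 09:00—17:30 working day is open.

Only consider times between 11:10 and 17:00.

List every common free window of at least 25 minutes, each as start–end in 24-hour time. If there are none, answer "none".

none

Hassan free within 09:00–17:30: 09:00–11:20, 14:00–17:30.
Kira free within 09:00–17:30: 10:05–11:50, 16:05–16:45.
Hassan ∩ Yolanda: 09:00–11:20, 15:10–16:30.
Hassan ∩ Yolanda ∩ Wyatt: 09:00–10:10.
Hassan ∩ Yolanda ∩ Wyatt ∩ Jun: (none).
Hassan ∩ Yolanda ∩ Wyatt ∩ Jun ∩ Kira: (none).
Restricted to 11:10–17:00: (none).
Windows ≥ 25 min: (none).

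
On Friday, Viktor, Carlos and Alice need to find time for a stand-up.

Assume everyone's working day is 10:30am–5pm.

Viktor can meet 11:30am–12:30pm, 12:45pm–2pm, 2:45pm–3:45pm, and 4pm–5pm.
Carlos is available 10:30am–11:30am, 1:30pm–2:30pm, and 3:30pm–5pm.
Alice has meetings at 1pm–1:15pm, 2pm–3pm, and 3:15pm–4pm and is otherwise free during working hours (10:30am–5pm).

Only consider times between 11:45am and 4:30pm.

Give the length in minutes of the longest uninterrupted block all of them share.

30 minutes

Alice free within 10:30–17:00: 10:30–13:00, 13:15–14:00, 15:00–15:15, 16:00–17:00.
Viktor ∩ Carlos: 13:30–14:00, 15:30–15:45, 16:00–17:00.
Viktor ∩ Carlos ∩ Alice: 13:30–14:00, 16:00–17:00.
Restricted to 11:45–16:30: 13:30–14:00, 16:00–16:30.
Common window lengths: 30, 30 min; longest is 30.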